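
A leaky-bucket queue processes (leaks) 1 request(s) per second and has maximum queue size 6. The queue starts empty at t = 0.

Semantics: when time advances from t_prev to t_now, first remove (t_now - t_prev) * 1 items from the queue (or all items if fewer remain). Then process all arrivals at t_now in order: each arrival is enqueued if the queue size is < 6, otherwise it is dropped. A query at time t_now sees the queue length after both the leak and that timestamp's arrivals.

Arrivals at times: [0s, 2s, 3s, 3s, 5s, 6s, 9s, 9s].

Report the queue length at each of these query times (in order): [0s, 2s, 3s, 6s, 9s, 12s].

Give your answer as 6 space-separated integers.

Answer: 1 1 2 1 2 0

Derivation:
Queue lengths at query times:
  query t=0s: backlog = 1
  query t=2s: backlog = 1
  query t=3s: backlog = 2
  query t=6s: backlog = 1
  query t=9s: backlog = 2
  query t=12s: backlog = 0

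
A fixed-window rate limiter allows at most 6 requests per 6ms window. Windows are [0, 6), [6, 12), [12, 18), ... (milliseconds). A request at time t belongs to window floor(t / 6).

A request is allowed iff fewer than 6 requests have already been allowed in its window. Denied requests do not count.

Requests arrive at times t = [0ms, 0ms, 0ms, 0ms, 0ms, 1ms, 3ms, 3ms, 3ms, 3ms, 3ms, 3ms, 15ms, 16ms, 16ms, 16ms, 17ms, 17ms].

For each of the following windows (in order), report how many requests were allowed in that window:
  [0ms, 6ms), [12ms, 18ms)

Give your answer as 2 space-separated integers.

Answer: 6 6

Derivation:
Processing requests:
  req#1 t=0ms (window 0): ALLOW
  req#2 t=0ms (window 0): ALLOW
  req#3 t=0ms (window 0): ALLOW
  req#4 t=0ms (window 0): ALLOW
  req#5 t=0ms (window 0): ALLOW
  req#6 t=1ms (window 0): ALLOW
  req#7 t=3ms (window 0): DENY
  req#8 t=3ms (window 0): DENY
  req#9 t=3ms (window 0): DENY
  req#10 t=3ms (window 0): DENY
  req#11 t=3ms (window 0): DENY
  req#12 t=3ms (window 0): DENY
  req#13 t=15ms (window 2): ALLOW
  req#14 t=16ms (window 2): ALLOW
  req#15 t=16ms (window 2): ALLOW
  req#16 t=16ms (window 2): ALLOW
  req#17 t=17ms (window 2): ALLOW
  req#18 t=17ms (window 2): ALLOW

Allowed counts by window: 6 6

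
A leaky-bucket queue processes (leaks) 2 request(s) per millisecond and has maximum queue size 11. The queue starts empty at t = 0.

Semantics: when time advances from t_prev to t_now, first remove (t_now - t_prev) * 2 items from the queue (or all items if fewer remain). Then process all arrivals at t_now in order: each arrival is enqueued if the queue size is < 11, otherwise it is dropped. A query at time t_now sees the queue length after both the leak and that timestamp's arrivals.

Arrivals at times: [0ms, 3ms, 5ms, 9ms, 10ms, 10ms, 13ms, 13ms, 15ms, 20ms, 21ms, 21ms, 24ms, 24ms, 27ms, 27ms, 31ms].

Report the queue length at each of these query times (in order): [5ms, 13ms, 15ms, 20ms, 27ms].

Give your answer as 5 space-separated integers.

Queue lengths at query times:
  query t=5ms: backlog = 1
  query t=13ms: backlog = 2
  query t=15ms: backlog = 1
  query t=20ms: backlog = 1
  query t=27ms: backlog = 2

Answer: 1 2 1 1 2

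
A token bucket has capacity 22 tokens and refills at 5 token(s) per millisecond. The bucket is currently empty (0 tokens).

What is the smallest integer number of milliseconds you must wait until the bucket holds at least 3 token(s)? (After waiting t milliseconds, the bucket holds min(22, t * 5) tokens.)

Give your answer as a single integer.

Need t * 5 >= 3, so t >= 3/5.
Smallest integer t = ceil(3/5) = 1.

Answer: 1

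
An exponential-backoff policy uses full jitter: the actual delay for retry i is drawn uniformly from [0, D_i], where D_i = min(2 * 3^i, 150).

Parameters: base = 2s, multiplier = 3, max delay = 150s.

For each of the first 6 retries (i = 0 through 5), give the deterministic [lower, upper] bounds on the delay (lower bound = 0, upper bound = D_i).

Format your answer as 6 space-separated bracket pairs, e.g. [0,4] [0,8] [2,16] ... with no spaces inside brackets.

Answer: [0,2] [0,6] [0,18] [0,54] [0,150] [0,150]

Derivation:
Computing bounds per retry:
  i=0: D_i=min(2*3^0,150)=2, bounds=[0,2]
  i=1: D_i=min(2*3^1,150)=6, bounds=[0,6]
  i=2: D_i=min(2*3^2,150)=18, bounds=[0,18]
  i=3: D_i=min(2*3^3,150)=54, bounds=[0,54]
  i=4: D_i=min(2*3^4,150)=150, bounds=[0,150]
  i=5: D_i=min(2*3^5,150)=150, bounds=[0,150]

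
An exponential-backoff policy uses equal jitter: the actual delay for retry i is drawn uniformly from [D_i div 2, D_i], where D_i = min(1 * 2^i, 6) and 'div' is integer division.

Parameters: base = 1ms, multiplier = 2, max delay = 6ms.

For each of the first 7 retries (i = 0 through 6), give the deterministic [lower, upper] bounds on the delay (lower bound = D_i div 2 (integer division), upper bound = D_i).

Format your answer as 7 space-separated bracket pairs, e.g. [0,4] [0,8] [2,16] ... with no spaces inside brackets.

Answer: [0,1] [1,2] [2,4] [3,6] [3,6] [3,6] [3,6]

Derivation:
Computing bounds per retry:
  i=0: D_i=min(1*2^0,6)=1, bounds=[0,1]
  i=1: D_i=min(1*2^1,6)=2, bounds=[1,2]
  i=2: D_i=min(1*2^2,6)=4, bounds=[2,4]
  i=3: D_i=min(1*2^3,6)=6, bounds=[3,6]
  i=4: D_i=min(1*2^4,6)=6, bounds=[3,6]
  i=5: D_i=min(1*2^5,6)=6, bounds=[3,6]
  i=6: D_i=min(1*2^6,6)=6, bounds=[3,6]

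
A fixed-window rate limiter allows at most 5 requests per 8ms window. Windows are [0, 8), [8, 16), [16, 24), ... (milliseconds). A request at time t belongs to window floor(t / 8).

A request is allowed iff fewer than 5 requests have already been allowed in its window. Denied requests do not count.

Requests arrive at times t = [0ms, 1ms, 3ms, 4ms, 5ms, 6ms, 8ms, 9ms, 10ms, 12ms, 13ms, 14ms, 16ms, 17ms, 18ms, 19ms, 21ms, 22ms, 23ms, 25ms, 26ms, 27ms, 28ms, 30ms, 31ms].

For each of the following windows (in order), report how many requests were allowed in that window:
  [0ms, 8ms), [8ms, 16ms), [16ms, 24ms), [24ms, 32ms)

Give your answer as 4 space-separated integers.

Processing requests:
  req#1 t=0ms (window 0): ALLOW
  req#2 t=1ms (window 0): ALLOW
  req#3 t=3ms (window 0): ALLOW
  req#4 t=4ms (window 0): ALLOW
  req#5 t=5ms (window 0): ALLOW
  req#6 t=6ms (window 0): DENY
  req#7 t=8ms (window 1): ALLOW
  req#8 t=9ms (window 1): ALLOW
  req#9 t=10ms (window 1): ALLOW
  req#10 t=12ms (window 1): ALLOW
  req#11 t=13ms (window 1): ALLOW
  req#12 t=14ms (window 1): DENY
  req#13 t=16ms (window 2): ALLOW
  req#14 t=17ms (window 2): ALLOW
  req#15 t=18ms (window 2): ALLOW
  req#16 t=19ms (window 2): ALLOW
  req#17 t=21ms (window 2): ALLOW
  req#18 t=22ms (window 2): DENY
  req#19 t=23ms (window 2): DENY
  req#20 t=25ms (window 3): ALLOW
  req#21 t=26ms (window 3): ALLOW
  req#22 t=27ms (window 3): ALLOW
  req#23 t=28ms (window 3): ALLOW
  req#24 t=30ms (window 3): ALLOW
  req#25 t=31ms (window 3): DENY

Allowed counts by window: 5 5 5 5

Answer: 5 5 5 5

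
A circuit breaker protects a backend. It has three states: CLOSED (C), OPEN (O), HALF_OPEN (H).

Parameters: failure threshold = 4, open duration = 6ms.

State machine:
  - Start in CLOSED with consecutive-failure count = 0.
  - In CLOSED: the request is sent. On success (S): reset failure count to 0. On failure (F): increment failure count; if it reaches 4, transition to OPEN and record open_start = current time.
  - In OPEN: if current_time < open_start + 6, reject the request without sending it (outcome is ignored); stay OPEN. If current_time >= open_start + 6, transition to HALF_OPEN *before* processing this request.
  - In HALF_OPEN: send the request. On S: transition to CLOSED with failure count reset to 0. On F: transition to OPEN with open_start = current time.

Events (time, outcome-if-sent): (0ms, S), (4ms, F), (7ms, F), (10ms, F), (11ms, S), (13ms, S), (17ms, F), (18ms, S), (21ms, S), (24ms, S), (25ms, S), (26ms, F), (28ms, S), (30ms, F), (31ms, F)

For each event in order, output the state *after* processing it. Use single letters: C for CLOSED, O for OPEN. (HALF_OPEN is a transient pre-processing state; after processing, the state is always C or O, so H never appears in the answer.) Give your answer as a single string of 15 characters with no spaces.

Answer: CCCCCCCCCCCCCCC

Derivation:
State after each event:
  event#1 t=0ms outcome=S: state=CLOSED
  event#2 t=4ms outcome=F: state=CLOSED
  event#3 t=7ms outcome=F: state=CLOSED
  event#4 t=10ms outcome=F: state=CLOSED
  event#5 t=11ms outcome=S: state=CLOSED
  event#6 t=13ms outcome=S: state=CLOSED
  event#7 t=17ms outcome=F: state=CLOSED
  event#8 t=18ms outcome=S: state=CLOSED
  event#9 t=21ms outcome=S: state=CLOSED
  event#10 t=24ms outcome=S: state=CLOSED
  event#11 t=25ms outcome=S: state=CLOSED
  event#12 t=26ms outcome=F: state=CLOSED
  event#13 t=28ms outcome=S: state=CLOSED
  event#14 t=30ms outcome=F: state=CLOSED
  event#15 t=31ms outcome=F: state=CLOSED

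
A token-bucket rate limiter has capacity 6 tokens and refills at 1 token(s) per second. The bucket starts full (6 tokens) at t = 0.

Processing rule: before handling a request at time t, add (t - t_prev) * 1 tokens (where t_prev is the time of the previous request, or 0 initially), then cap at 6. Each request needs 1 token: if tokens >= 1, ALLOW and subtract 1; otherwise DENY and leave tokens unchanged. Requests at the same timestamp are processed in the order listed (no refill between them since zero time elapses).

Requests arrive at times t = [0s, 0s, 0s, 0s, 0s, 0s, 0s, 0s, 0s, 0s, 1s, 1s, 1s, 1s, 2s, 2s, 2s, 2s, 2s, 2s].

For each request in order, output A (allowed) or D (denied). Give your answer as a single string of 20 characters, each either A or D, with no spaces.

Simulating step by step:
  req#1 t=0s: ALLOW
  req#2 t=0s: ALLOW
  req#3 t=0s: ALLOW
  req#4 t=0s: ALLOW
  req#5 t=0s: ALLOW
  req#6 t=0s: ALLOW
  req#7 t=0s: DENY
  req#8 t=0s: DENY
  req#9 t=0s: DENY
  req#10 t=0s: DENY
  req#11 t=1s: ALLOW
  req#12 t=1s: DENY
  req#13 t=1s: DENY
  req#14 t=1s: DENY
  req#15 t=2s: ALLOW
  req#16 t=2s: DENY
  req#17 t=2s: DENY
  req#18 t=2s: DENY
  req#19 t=2s: DENY
  req#20 t=2s: DENY

Answer: AAAAAADDDDADDDADDDDD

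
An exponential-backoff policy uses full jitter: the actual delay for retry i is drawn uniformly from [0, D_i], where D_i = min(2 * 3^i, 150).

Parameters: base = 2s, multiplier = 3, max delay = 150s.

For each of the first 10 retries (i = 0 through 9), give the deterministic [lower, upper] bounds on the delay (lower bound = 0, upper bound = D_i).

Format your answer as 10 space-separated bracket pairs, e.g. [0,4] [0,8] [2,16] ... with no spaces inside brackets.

Computing bounds per retry:
  i=0: D_i=min(2*3^0,150)=2, bounds=[0,2]
  i=1: D_i=min(2*3^1,150)=6, bounds=[0,6]
  i=2: D_i=min(2*3^2,150)=18, bounds=[0,18]
  i=3: D_i=min(2*3^3,150)=54, bounds=[0,54]
  i=4: D_i=min(2*3^4,150)=150, bounds=[0,150]
  i=5: D_i=min(2*3^5,150)=150, bounds=[0,150]
  i=6: D_i=min(2*3^6,150)=150, bounds=[0,150]
  i=7: D_i=min(2*3^7,150)=150, bounds=[0,150]
  i=8: D_i=min(2*3^8,150)=150, bounds=[0,150]
  i=9: D_i=min(2*3^9,150)=150, bounds=[0,150]

Answer: [0,2] [0,6] [0,18] [0,54] [0,150] [0,150] [0,150] [0,150] [0,150] [0,150]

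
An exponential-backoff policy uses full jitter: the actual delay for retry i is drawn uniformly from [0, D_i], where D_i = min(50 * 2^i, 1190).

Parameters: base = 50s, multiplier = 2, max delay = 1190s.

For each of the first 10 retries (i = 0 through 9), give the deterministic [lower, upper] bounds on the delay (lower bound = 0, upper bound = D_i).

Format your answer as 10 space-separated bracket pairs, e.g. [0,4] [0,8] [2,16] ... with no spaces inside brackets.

Computing bounds per retry:
  i=0: D_i=min(50*2^0,1190)=50, bounds=[0,50]
  i=1: D_i=min(50*2^1,1190)=100, bounds=[0,100]
  i=2: D_i=min(50*2^2,1190)=200, bounds=[0,200]
  i=3: D_i=min(50*2^3,1190)=400, bounds=[0,400]
  i=4: D_i=min(50*2^4,1190)=800, bounds=[0,800]
  i=5: D_i=min(50*2^5,1190)=1190, bounds=[0,1190]
  i=6: D_i=min(50*2^6,1190)=1190, bounds=[0,1190]
  i=7: D_i=min(50*2^7,1190)=1190, bounds=[0,1190]
  i=8: D_i=min(50*2^8,1190)=1190, bounds=[0,1190]
  i=9: D_i=min(50*2^9,1190)=1190, bounds=[0,1190]

Answer: [0,50] [0,100] [0,200] [0,400] [0,800] [0,1190] [0,1190] [0,1190] [0,1190] [0,1190]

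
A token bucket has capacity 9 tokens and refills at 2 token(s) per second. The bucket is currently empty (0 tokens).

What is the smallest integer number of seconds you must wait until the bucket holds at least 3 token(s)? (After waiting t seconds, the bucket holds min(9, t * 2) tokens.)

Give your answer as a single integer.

Need t * 2 >= 3, so t >= 3/2.
Smallest integer t = ceil(3/2) = 2.

Answer: 2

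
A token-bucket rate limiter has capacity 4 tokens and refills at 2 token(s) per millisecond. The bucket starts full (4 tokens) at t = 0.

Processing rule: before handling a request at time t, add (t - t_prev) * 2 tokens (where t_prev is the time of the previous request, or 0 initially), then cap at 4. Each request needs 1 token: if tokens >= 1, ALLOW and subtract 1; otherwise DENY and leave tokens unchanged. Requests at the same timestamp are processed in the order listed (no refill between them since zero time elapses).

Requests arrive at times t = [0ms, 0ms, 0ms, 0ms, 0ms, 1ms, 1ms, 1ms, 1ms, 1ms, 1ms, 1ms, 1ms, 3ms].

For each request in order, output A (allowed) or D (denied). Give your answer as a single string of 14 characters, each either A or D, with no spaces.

Answer: AAAADAADDDDDDA

Derivation:
Simulating step by step:
  req#1 t=0ms: ALLOW
  req#2 t=0ms: ALLOW
  req#3 t=0ms: ALLOW
  req#4 t=0ms: ALLOW
  req#5 t=0ms: DENY
  req#6 t=1ms: ALLOW
  req#7 t=1ms: ALLOW
  req#8 t=1ms: DENY
  req#9 t=1ms: DENY
  req#10 t=1ms: DENY
  req#11 t=1ms: DENY
  req#12 t=1ms: DENY
  req#13 t=1ms: DENY
  req#14 t=3ms: ALLOW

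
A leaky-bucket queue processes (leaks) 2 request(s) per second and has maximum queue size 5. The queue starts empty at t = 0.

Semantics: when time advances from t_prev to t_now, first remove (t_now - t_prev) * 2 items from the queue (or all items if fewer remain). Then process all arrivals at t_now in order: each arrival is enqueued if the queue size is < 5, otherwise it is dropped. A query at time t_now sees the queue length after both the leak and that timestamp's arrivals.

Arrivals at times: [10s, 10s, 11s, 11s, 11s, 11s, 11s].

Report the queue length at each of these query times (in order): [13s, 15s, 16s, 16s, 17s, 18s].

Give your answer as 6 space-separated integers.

Queue lengths at query times:
  query t=13s: backlog = 1
  query t=15s: backlog = 0
  query t=16s: backlog = 0
  query t=16s: backlog = 0
  query t=17s: backlog = 0
  query t=18s: backlog = 0

Answer: 1 0 0 0 0 0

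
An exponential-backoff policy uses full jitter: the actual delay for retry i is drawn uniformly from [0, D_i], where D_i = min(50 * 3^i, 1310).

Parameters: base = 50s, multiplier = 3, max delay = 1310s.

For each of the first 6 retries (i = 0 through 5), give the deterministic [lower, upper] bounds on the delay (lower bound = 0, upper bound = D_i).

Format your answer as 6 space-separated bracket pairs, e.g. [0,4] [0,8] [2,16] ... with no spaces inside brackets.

Answer: [0,50] [0,150] [0,450] [0,1310] [0,1310] [0,1310]

Derivation:
Computing bounds per retry:
  i=0: D_i=min(50*3^0,1310)=50, bounds=[0,50]
  i=1: D_i=min(50*3^1,1310)=150, bounds=[0,150]
  i=2: D_i=min(50*3^2,1310)=450, bounds=[0,450]
  i=3: D_i=min(50*3^3,1310)=1310, bounds=[0,1310]
  i=4: D_i=min(50*3^4,1310)=1310, bounds=[0,1310]
  i=5: D_i=min(50*3^5,1310)=1310, bounds=[0,1310]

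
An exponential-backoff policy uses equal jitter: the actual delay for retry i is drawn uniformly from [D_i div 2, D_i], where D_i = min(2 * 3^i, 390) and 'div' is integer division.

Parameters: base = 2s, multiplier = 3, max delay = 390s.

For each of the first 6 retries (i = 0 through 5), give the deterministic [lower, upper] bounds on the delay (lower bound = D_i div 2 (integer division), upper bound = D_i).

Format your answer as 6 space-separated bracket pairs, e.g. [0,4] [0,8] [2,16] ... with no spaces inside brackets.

Computing bounds per retry:
  i=0: D_i=min(2*3^0,390)=2, bounds=[1,2]
  i=1: D_i=min(2*3^1,390)=6, bounds=[3,6]
  i=2: D_i=min(2*3^2,390)=18, bounds=[9,18]
  i=3: D_i=min(2*3^3,390)=54, bounds=[27,54]
  i=4: D_i=min(2*3^4,390)=162, bounds=[81,162]
  i=5: D_i=min(2*3^5,390)=390, bounds=[195,390]

Answer: [1,2] [3,6] [9,18] [27,54] [81,162] [195,390]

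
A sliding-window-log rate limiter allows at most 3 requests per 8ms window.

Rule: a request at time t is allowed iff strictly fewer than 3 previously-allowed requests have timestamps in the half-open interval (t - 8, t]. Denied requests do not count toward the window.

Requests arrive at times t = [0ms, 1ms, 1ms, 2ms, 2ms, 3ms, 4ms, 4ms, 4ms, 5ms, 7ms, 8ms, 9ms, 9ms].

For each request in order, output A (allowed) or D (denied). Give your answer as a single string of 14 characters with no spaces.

Tracking allowed requests in the window:
  req#1 t=0ms: ALLOW
  req#2 t=1ms: ALLOW
  req#3 t=1ms: ALLOW
  req#4 t=2ms: DENY
  req#5 t=2ms: DENY
  req#6 t=3ms: DENY
  req#7 t=4ms: DENY
  req#8 t=4ms: DENY
  req#9 t=4ms: DENY
  req#10 t=5ms: DENY
  req#11 t=7ms: DENY
  req#12 t=8ms: ALLOW
  req#13 t=9ms: ALLOW
  req#14 t=9ms: ALLOW

Answer: AAADDDDDDDDAAA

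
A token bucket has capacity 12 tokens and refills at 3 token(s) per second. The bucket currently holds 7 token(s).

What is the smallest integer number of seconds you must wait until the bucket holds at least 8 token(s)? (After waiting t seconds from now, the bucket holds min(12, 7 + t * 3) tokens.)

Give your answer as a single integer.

Need 7 + t * 3 >= 8, so t >= 1/3.
Smallest integer t = ceil(1/3) = 1.

Answer: 1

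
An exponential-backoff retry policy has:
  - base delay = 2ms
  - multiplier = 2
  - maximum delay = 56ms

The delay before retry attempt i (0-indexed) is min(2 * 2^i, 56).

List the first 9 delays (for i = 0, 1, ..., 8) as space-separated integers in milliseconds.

Computing each delay:
  i=0: min(2*2^0, 56) = 2
  i=1: min(2*2^1, 56) = 4
  i=2: min(2*2^2, 56) = 8
  i=3: min(2*2^3, 56) = 16
  i=4: min(2*2^4, 56) = 32
  i=5: min(2*2^5, 56) = 56
  i=6: min(2*2^6, 56) = 56
  i=7: min(2*2^7, 56) = 56
  i=8: min(2*2^8, 56) = 56

Answer: 2 4 8 16 32 56 56 56 56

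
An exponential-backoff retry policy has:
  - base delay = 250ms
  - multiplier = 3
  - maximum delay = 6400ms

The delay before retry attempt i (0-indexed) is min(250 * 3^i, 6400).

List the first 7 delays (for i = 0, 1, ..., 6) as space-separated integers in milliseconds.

Computing each delay:
  i=0: min(250*3^0, 6400) = 250
  i=1: min(250*3^1, 6400) = 750
  i=2: min(250*3^2, 6400) = 2250
  i=3: min(250*3^3, 6400) = 6400
  i=4: min(250*3^4, 6400) = 6400
  i=5: min(250*3^5, 6400) = 6400
  i=6: min(250*3^6, 6400) = 6400

Answer: 250 750 2250 6400 6400 6400 6400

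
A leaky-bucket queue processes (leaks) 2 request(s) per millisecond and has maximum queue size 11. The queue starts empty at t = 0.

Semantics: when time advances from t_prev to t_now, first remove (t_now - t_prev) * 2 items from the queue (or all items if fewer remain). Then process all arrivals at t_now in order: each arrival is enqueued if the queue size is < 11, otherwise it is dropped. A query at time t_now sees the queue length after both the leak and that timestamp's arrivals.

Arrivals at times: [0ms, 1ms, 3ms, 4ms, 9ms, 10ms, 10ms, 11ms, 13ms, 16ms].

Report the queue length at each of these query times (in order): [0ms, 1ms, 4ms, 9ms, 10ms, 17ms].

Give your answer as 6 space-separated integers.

Queue lengths at query times:
  query t=0ms: backlog = 1
  query t=1ms: backlog = 1
  query t=4ms: backlog = 1
  query t=9ms: backlog = 1
  query t=10ms: backlog = 2
  query t=17ms: backlog = 0

Answer: 1 1 1 1 2 0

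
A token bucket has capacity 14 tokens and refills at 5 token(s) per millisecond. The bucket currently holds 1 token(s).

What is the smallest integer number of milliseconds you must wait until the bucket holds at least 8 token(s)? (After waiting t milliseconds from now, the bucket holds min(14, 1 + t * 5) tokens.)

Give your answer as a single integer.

Answer: 2

Derivation:
Need 1 + t * 5 >= 8, so t >= 7/5.
Smallest integer t = ceil(7/5) = 2.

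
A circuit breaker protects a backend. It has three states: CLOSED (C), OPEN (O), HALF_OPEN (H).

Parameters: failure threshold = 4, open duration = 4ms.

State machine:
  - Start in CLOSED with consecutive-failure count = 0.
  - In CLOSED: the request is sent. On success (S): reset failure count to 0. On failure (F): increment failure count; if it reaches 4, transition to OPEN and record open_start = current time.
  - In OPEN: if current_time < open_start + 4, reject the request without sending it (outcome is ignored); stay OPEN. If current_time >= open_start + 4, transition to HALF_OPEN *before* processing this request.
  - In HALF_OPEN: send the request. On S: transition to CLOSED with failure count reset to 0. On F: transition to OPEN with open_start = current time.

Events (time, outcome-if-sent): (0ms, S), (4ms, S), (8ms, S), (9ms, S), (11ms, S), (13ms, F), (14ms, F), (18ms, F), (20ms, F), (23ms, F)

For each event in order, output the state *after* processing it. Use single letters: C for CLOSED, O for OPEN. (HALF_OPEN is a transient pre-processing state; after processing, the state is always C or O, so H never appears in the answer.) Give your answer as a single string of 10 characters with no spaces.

Answer: CCCCCCCCOO

Derivation:
State after each event:
  event#1 t=0ms outcome=S: state=CLOSED
  event#2 t=4ms outcome=S: state=CLOSED
  event#3 t=8ms outcome=S: state=CLOSED
  event#4 t=9ms outcome=S: state=CLOSED
  event#5 t=11ms outcome=S: state=CLOSED
  event#6 t=13ms outcome=F: state=CLOSED
  event#7 t=14ms outcome=F: state=CLOSED
  event#8 t=18ms outcome=F: state=CLOSED
  event#9 t=20ms outcome=F: state=OPEN
  event#10 t=23ms outcome=F: state=OPEN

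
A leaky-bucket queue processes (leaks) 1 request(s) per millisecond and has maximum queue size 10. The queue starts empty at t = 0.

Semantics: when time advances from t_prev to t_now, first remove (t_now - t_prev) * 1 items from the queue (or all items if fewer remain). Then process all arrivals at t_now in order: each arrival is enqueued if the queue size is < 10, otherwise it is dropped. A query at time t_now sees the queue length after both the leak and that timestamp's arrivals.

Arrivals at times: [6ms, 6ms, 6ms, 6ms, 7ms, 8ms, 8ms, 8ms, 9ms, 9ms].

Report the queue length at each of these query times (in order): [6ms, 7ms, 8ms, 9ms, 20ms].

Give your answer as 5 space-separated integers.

Answer: 4 4 6 7 0

Derivation:
Queue lengths at query times:
  query t=6ms: backlog = 4
  query t=7ms: backlog = 4
  query t=8ms: backlog = 6
  query t=9ms: backlog = 7
  query t=20ms: backlog = 0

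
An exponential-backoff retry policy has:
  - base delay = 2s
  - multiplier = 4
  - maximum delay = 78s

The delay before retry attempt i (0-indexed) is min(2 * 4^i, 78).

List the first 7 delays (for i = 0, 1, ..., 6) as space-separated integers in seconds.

Answer: 2 8 32 78 78 78 78

Derivation:
Computing each delay:
  i=0: min(2*4^0, 78) = 2
  i=1: min(2*4^1, 78) = 8
  i=2: min(2*4^2, 78) = 32
  i=3: min(2*4^3, 78) = 78
  i=4: min(2*4^4, 78) = 78
  i=5: min(2*4^5, 78) = 78
  i=6: min(2*4^6, 78) = 78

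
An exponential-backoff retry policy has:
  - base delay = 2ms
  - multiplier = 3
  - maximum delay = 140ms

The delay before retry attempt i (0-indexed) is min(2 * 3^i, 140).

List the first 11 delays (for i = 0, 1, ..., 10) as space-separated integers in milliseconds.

Computing each delay:
  i=0: min(2*3^0, 140) = 2
  i=1: min(2*3^1, 140) = 6
  i=2: min(2*3^2, 140) = 18
  i=3: min(2*3^3, 140) = 54
  i=4: min(2*3^4, 140) = 140
  i=5: min(2*3^5, 140) = 140
  i=6: min(2*3^6, 140) = 140
  i=7: min(2*3^7, 140) = 140
  i=8: min(2*3^8, 140) = 140
  i=9: min(2*3^9, 140) = 140
  i=10: min(2*3^10, 140) = 140

Answer: 2 6 18 54 140 140 140 140 140 140 140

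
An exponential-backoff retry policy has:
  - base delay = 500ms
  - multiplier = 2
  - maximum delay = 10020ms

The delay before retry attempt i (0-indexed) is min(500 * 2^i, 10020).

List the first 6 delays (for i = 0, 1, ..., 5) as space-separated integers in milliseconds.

Answer: 500 1000 2000 4000 8000 10020

Derivation:
Computing each delay:
  i=0: min(500*2^0, 10020) = 500
  i=1: min(500*2^1, 10020) = 1000
  i=2: min(500*2^2, 10020) = 2000
  i=3: min(500*2^3, 10020) = 4000
  i=4: min(500*2^4, 10020) = 8000
  i=5: min(500*2^5, 10020) = 10020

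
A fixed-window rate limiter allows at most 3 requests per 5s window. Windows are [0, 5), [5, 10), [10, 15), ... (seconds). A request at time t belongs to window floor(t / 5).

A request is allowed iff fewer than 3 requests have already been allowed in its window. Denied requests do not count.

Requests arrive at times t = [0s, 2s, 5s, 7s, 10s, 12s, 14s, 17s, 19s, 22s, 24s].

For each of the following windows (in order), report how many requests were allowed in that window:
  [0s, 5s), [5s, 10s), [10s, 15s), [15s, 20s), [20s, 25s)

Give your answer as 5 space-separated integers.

Answer: 2 2 3 2 2

Derivation:
Processing requests:
  req#1 t=0s (window 0): ALLOW
  req#2 t=2s (window 0): ALLOW
  req#3 t=5s (window 1): ALLOW
  req#4 t=7s (window 1): ALLOW
  req#5 t=10s (window 2): ALLOW
  req#6 t=12s (window 2): ALLOW
  req#7 t=14s (window 2): ALLOW
  req#8 t=17s (window 3): ALLOW
  req#9 t=19s (window 3): ALLOW
  req#10 t=22s (window 4): ALLOW
  req#11 t=24s (window 4): ALLOW

Allowed counts by window: 2 2 3 2 2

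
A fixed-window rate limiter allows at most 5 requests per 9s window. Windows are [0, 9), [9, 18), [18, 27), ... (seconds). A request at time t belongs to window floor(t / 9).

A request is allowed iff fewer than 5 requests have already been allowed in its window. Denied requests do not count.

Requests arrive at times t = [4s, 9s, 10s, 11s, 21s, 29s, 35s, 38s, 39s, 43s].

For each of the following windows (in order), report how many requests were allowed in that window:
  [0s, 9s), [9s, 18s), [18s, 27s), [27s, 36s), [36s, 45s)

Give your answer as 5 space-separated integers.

Processing requests:
  req#1 t=4s (window 0): ALLOW
  req#2 t=9s (window 1): ALLOW
  req#3 t=10s (window 1): ALLOW
  req#4 t=11s (window 1): ALLOW
  req#5 t=21s (window 2): ALLOW
  req#6 t=29s (window 3): ALLOW
  req#7 t=35s (window 3): ALLOW
  req#8 t=38s (window 4): ALLOW
  req#9 t=39s (window 4): ALLOW
  req#10 t=43s (window 4): ALLOW

Allowed counts by window: 1 3 1 2 3

Answer: 1 3 1 2 3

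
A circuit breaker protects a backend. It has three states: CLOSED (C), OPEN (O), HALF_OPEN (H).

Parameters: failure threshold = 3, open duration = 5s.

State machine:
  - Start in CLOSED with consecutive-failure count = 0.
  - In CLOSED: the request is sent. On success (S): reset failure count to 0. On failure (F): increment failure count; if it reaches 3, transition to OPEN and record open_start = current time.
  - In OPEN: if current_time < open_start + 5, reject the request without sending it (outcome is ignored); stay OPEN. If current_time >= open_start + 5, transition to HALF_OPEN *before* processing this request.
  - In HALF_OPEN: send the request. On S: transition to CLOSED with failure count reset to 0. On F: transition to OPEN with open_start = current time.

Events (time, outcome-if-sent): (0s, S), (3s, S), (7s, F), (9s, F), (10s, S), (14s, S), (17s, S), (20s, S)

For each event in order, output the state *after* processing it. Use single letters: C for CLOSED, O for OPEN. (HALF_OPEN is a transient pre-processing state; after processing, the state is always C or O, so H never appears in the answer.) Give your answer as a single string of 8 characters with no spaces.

State after each event:
  event#1 t=0s outcome=S: state=CLOSED
  event#2 t=3s outcome=S: state=CLOSED
  event#3 t=7s outcome=F: state=CLOSED
  event#4 t=9s outcome=F: state=CLOSED
  event#5 t=10s outcome=S: state=CLOSED
  event#6 t=14s outcome=S: state=CLOSED
  event#7 t=17s outcome=S: state=CLOSED
  event#8 t=20s outcome=S: state=CLOSED

Answer: CCCCCCCC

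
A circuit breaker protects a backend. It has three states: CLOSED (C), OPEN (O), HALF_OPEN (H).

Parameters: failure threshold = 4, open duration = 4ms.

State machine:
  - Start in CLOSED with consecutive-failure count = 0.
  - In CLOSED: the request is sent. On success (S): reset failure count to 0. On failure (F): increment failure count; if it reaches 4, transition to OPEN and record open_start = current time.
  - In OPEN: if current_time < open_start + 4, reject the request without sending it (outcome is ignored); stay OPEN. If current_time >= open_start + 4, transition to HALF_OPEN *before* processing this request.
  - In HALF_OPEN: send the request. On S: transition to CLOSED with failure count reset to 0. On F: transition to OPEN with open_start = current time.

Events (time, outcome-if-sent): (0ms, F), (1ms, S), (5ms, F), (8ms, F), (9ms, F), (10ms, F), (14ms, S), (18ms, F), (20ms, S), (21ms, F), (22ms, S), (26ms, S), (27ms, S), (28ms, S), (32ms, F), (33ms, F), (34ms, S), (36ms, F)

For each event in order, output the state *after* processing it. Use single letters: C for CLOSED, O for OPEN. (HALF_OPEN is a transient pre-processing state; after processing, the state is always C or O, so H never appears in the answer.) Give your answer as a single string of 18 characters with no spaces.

Answer: CCCCCOCCCCCCCCCCCC

Derivation:
State after each event:
  event#1 t=0ms outcome=F: state=CLOSED
  event#2 t=1ms outcome=S: state=CLOSED
  event#3 t=5ms outcome=F: state=CLOSED
  event#4 t=8ms outcome=F: state=CLOSED
  event#5 t=9ms outcome=F: state=CLOSED
  event#6 t=10ms outcome=F: state=OPEN
  event#7 t=14ms outcome=S: state=CLOSED
  event#8 t=18ms outcome=F: state=CLOSED
  event#9 t=20ms outcome=S: state=CLOSED
  event#10 t=21ms outcome=F: state=CLOSED
  event#11 t=22ms outcome=S: state=CLOSED
  event#12 t=26ms outcome=S: state=CLOSED
  event#13 t=27ms outcome=S: state=CLOSED
  event#14 t=28ms outcome=S: state=CLOSED
  event#15 t=32ms outcome=F: state=CLOSED
  event#16 t=33ms outcome=F: state=CLOSED
  event#17 t=34ms outcome=S: state=CLOSED
  event#18 t=36ms outcome=F: state=CLOSED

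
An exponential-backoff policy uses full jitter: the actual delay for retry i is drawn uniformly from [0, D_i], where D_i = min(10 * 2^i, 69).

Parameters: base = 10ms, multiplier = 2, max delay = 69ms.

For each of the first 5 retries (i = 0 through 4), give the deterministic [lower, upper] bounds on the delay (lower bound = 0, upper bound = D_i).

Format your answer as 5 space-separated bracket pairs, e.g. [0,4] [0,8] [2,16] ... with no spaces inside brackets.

Computing bounds per retry:
  i=0: D_i=min(10*2^0,69)=10, bounds=[0,10]
  i=1: D_i=min(10*2^1,69)=20, bounds=[0,20]
  i=2: D_i=min(10*2^2,69)=40, bounds=[0,40]
  i=3: D_i=min(10*2^3,69)=69, bounds=[0,69]
  i=4: D_i=min(10*2^4,69)=69, bounds=[0,69]

Answer: [0,10] [0,20] [0,40] [0,69] [0,69]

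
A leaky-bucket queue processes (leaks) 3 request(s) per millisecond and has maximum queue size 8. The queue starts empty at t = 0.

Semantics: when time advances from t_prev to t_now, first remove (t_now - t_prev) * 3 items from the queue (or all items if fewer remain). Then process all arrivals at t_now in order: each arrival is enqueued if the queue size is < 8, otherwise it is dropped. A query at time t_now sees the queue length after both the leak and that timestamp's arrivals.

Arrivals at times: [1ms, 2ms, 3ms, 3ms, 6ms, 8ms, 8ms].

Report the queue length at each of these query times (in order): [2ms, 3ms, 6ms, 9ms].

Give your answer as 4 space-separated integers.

Queue lengths at query times:
  query t=2ms: backlog = 1
  query t=3ms: backlog = 2
  query t=6ms: backlog = 1
  query t=9ms: backlog = 0

Answer: 1 2 1 0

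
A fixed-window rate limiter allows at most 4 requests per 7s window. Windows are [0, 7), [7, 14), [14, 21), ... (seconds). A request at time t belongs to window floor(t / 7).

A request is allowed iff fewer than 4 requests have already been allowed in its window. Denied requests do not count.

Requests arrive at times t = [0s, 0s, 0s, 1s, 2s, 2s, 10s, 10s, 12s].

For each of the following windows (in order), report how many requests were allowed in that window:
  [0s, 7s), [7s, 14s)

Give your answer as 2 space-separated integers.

Processing requests:
  req#1 t=0s (window 0): ALLOW
  req#2 t=0s (window 0): ALLOW
  req#3 t=0s (window 0): ALLOW
  req#4 t=1s (window 0): ALLOW
  req#5 t=2s (window 0): DENY
  req#6 t=2s (window 0): DENY
  req#7 t=10s (window 1): ALLOW
  req#8 t=10s (window 1): ALLOW
  req#9 t=12s (window 1): ALLOW

Allowed counts by window: 4 3

Answer: 4 3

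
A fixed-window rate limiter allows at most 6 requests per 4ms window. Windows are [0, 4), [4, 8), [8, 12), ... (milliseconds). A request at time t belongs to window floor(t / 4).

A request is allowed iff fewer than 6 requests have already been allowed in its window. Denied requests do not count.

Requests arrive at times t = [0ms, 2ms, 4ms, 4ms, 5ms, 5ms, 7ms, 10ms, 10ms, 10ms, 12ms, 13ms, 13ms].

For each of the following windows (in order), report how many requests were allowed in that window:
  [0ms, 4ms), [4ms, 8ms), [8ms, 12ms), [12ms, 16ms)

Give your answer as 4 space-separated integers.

Answer: 2 5 3 3

Derivation:
Processing requests:
  req#1 t=0ms (window 0): ALLOW
  req#2 t=2ms (window 0): ALLOW
  req#3 t=4ms (window 1): ALLOW
  req#4 t=4ms (window 1): ALLOW
  req#5 t=5ms (window 1): ALLOW
  req#6 t=5ms (window 1): ALLOW
  req#7 t=7ms (window 1): ALLOW
  req#8 t=10ms (window 2): ALLOW
  req#9 t=10ms (window 2): ALLOW
  req#10 t=10ms (window 2): ALLOW
  req#11 t=12ms (window 3): ALLOW
  req#12 t=13ms (window 3): ALLOW
  req#13 t=13ms (window 3): ALLOW

Allowed counts by window: 2 5 3 3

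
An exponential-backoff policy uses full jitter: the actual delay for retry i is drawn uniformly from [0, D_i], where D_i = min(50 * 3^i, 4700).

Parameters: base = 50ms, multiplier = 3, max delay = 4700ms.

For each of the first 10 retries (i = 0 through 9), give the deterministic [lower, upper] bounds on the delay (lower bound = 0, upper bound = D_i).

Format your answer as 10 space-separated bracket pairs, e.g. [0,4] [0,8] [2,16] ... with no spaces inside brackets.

Answer: [0,50] [0,150] [0,450] [0,1350] [0,4050] [0,4700] [0,4700] [0,4700] [0,4700] [0,4700]

Derivation:
Computing bounds per retry:
  i=0: D_i=min(50*3^0,4700)=50, bounds=[0,50]
  i=1: D_i=min(50*3^1,4700)=150, bounds=[0,150]
  i=2: D_i=min(50*3^2,4700)=450, bounds=[0,450]
  i=3: D_i=min(50*3^3,4700)=1350, bounds=[0,1350]
  i=4: D_i=min(50*3^4,4700)=4050, bounds=[0,4050]
  i=5: D_i=min(50*3^5,4700)=4700, bounds=[0,4700]
  i=6: D_i=min(50*3^6,4700)=4700, bounds=[0,4700]
  i=7: D_i=min(50*3^7,4700)=4700, bounds=[0,4700]
  i=8: D_i=min(50*3^8,4700)=4700, bounds=[0,4700]
  i=9: D_i=min(50*3^9,4700)=4700, bounds=[0,4700]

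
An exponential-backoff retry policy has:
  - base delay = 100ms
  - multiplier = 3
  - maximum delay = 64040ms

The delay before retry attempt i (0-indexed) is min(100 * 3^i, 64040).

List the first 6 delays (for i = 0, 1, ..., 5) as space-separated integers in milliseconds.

Answer: 100 300 900 2700 8100 24300

Derivation:
Computing each delay:
  i=0: min(100*3^0, 64040) = 100
  i=1: min(100*3^1, 64040) = 300
  i=2: min(100*3^2, 64040) = 900
  i=3: min(100*3^3, 64040) = 2700
  i=4: min(100*3^4, 64040) = 8100
  i=5: min(100*3^5, 64040) = 24300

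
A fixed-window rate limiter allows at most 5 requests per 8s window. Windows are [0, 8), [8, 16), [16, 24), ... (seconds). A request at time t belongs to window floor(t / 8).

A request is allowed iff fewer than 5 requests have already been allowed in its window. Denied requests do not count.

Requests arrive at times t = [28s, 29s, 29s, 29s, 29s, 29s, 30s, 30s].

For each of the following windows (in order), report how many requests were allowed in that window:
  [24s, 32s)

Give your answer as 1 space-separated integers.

Answer: 5

Derivation:
Processing requests:
  req#1 t=28s (window 3): ALLOW
  req#2 t=29s (window 3): ALLOW
  req#3 t=29s (window 3): ALLOW
  req#4 t=29s (window 3): ALLOW
  req#5 t=29s (window 3): ALLOW
  req#6 t=29s (window 3): DENY
  req#7 t=30s (window 3): DENY
  req#8 t=30s (window 3): DENY

Allowed counts by window: 5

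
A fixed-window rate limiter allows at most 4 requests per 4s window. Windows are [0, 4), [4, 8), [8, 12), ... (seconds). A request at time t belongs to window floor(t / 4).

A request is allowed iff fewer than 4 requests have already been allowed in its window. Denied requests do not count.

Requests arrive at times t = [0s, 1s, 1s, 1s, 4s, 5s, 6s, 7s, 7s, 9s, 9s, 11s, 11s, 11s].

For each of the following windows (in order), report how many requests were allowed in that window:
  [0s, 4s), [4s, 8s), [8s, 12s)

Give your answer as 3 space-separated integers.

Answer: 4 4 4

Derivation:
Processing requests:
  req#1 t=0s (window 0): ALLOW
  req#2 t=1s (window 0): ALLOW
  req#3 t=1s (window 0): ALLOW
  req#4 t=1s (window 0): ALLOW
  req#5 t=4s (window 1): ALLOW
  req#6 t=5s (window 1): ALLOW
  req#7 t=6s (window 1): ALLOW
  req#8 t=7s (window 1): ALLOW
  req#9 t=7s (window 1): DENY
  req#10 t=9s (window 2): ALLOW
  req#11 t=9s (window 2): ALLOW
  req#12 t=11s (window 2): ALLOW
  req#13 t=11s (window 2): ALLOW
  req#14 t=11s (window 2): DENY

Allowed counts by window: 4 4 4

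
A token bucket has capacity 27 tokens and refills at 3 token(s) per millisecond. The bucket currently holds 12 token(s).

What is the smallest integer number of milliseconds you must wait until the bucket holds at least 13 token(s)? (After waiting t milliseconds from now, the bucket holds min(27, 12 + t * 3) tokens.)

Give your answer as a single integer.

Answer: 1

Derivation:
Need 12 + t * 3 >= 13, so t >= 1/3.
Smallest integer t = ceil(1/3) = 1.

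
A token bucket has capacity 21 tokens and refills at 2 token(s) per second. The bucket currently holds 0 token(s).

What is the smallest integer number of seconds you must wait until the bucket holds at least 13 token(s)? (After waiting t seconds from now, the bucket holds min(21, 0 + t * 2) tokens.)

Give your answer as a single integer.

Need 0 + t * 2 >= 13, so t >= 13/2.
Smallest integer t = ceil(13/2) = 7.

Answer: 7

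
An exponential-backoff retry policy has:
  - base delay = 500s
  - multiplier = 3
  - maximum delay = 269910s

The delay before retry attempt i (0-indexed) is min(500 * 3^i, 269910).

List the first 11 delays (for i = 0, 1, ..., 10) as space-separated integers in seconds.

Computing each delay:
  i=0: min(500*3^0, 269910) = 500
  i=1: min(500*3^1, 269910) = 1500
  i=2: min(500*3^2, 269910) = 4500
  i=3: min(500*3^3, 269910) = 13500
  i=4: min(500*3^4, 269910) = 40500
  i=5: min(500*3^5, 269910) = 121500
  i=6: min(500*3^6, 269910) = 269910
  i=7: min(500*3^7, 269910) = 269910
  i=8: min(500*3^8, 269910) = 269910
  i=9: min(500*3^9, 269910) = 269910
  i=10: min(500*3^10, 269910) = 269910

Answer: 500 1500 4500 13500 40500 121500 269910 269910 269910 269910 269910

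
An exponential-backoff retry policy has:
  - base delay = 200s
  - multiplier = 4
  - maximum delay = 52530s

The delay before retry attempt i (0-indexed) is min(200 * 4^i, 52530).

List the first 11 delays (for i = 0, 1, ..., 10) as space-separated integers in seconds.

Computing each delay:
  i=0: min(200*4^0, 52530) = 200
  i=1: min(200*4^1, 52530) = 800
  i=2: min(200*4^2, 52530) = 3200
  i=3: min(200*4^3, 52530) = 12800
  i=4: min(200*4^4, 52530) = 51200
  i=5: min(200*4^5, 52530) = 52530
  i=6: min(200*4^6, 52530) = 52530
  i=7: min(200*4^7, 52530) = 52530
  i=8: min(200*4^8, 52530) = 52530
  i=9: min(200*4^9, 52530) = 52530
  i=10: min(200*4^10, 52530) = 52530

Answer: 200 800 3200 12800 51200 52530 52530 52530 52530 52530 52530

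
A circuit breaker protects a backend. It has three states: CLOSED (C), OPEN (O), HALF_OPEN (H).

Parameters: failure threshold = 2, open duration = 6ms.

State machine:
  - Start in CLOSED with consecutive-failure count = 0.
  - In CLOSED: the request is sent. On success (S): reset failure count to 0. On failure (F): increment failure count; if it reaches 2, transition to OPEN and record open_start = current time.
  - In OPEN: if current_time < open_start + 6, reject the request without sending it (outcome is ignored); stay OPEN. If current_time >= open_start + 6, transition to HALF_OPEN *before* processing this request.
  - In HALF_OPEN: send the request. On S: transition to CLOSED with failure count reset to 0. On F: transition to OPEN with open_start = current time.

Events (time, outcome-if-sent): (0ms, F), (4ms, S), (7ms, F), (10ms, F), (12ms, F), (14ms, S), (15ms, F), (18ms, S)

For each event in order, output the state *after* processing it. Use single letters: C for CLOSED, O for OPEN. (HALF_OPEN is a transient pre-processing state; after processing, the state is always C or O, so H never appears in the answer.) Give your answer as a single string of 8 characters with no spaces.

Answer: CCCOOOOC

Derivation:
State after each event:
  event#1 t=0ms outcome=F: state=CLOSED
  event#2 t=4ms outcome=S: state=CLOSED
  event#3 t=7ms outcome=F: state=CLOSED
  event#4 t=10ms outcome=F: state=OPEN
  event#5 t=12ms outcome=F: state=OPEN
  event#6 t=14ms outcome=S: state=OPEN
  event#7 t=15ms outcome=F: state=OPEN
  event#8 t=18ms outcome=S: state=CLOSED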